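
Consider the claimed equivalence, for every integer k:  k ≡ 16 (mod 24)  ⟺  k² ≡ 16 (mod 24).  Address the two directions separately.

Forward direction. Suppose k ≡ 16 (mod 24). Write k = 24j + 16. Then (24j + 16)² = 576j² + 768j + 256 = 24(24j² + 32j + 10) + 16, so k² ≡ 16 (mod 24).

Converse. This fails: take k = 4. Then 4² = 16 ≡ 16 (mod 24), yet 4 ≡ 4 (mod 24), not 16.

Only the forward direction holds.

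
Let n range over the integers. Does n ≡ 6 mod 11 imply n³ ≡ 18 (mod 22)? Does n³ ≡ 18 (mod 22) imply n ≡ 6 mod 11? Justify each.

Converse. The residues r modulo 22 with r³ ≡ 18 (mod 22) are exactly {6}, and each is ≡ 6 (mod 11).

Forward direction. This fails: take n = 17. Then 17 ≡ 6 (mod 11), but 17³ = 4913 ≡ 7 (mod 22), not 18.

The forward direction fails; the converse holds.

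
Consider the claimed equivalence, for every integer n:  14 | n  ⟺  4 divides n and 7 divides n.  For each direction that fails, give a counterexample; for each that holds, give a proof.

Only the converse holds.

Converse. Suppose 4 ∣ n and 7 ∣ n. Any common multiple of 4 and 7 is a multiple of their lcm; here gcd(4, 7) = 1, so lcm(4, 7) = 4·7 = 28, so 28 ∣ n. Since 14 ∣ 28, it follows that 14 ∣ n.

Forward direction. This fails: take n = 14. Certainly 14 ∣ 14, but 4 ∤ 14.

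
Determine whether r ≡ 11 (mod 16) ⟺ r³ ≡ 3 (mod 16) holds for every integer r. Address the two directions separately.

(→) Suppose r ≡ 11 (mod 16). Write r = 16j + 11. Then (16j + 11)³ = 4096j³ + 8448j² + 5808j + 1331 = 16(256j³ + 528j² + 363j + 83) + 3, so r³ ≡ 3 (mod 16).

(←) Conversely, suppose r³ ≡ 3 (mod 16). The only residue r in {0, …, 15} with r³ ≡ 3 (mod 16) is r = 11, so r ≡ 11 (mod 16).

Both directions hold.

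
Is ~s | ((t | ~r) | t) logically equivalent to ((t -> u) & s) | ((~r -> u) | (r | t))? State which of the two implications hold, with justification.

Forward direction. This fails. Under s = F, t = F, r = F, u = F, the left side is true but the right side is false.

Converse. This fails. Under s = T, t = F, r = T, u = F, the left side is false but the right side is true.

Neither implication holds.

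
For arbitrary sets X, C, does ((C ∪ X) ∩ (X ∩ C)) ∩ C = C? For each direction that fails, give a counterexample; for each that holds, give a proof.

The sets are not equal: only the forward inclusion holds.

Forward inclusion. Let x ∈ ((C ∪ X) ∩ (X ∩ C)) ∩ C. Then x ∈ X ∩ C, from which x ∈ C.

Reverse inclusion. This inclusion fails. Take X = ∅, C = {1}; then 1 ∈ C but 1 ∉ ((C ∪ X) ∩ (X ∩ C)) ∩ C.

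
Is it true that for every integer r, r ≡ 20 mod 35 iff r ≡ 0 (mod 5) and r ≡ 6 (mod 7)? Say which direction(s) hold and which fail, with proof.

[⇒] Suppose r ≡ 20 (mod 35); write r = 35j + 20. Since 5 ∣ 35, reducing mod 5 gives r ≡ 20 ≡ 0 (mod 5); since 7 ∣ 35, reducing mod 7 gives r ≡ 20 ≡ 6 (mod 7).

[⇐] Conversely, if r ≡ 0 (mod 5) and r ≡ 6 (mod 7), then by the Chinese remainder theorem r ≡ 20 (mod 35). This is exactly r ≡ 20 (mod 35).

Both implications hold.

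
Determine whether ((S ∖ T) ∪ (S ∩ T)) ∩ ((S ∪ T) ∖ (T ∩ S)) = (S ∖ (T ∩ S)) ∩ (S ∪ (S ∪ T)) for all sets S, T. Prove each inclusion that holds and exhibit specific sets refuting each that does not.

(⊆) Let x ∈ ((S ∖ T) ∪ (S ∩ T)) ∩ ((S ∪ T) ∖ (T ∩ S)). Then x ∈ S and x ∉ T, from which x ∈ (S ∖ (T ∩ S)) ∩ (S ∪ (S ∪ T)).

(⊇) Let x ∈ (S ∖ (T ∩ S)) ∩ (S ∪ (S ∪ T)). Then x ∈ S and x ∉ T, from which x ∈ ((S ∖ T) ∪ (S ∩ T)) ∩ ((S ∪ T) ∖ (T ∩ S)).

Both inclusions hold.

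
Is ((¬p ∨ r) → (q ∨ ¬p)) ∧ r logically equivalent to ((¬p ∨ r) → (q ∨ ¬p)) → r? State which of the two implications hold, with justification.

Only the forward direction holds.

Converse. This fails. Under q = F, p = T, r = T, the left side is false but the right side is true.

Forward direction. Assume the antecedent. If q is true, the antecedent forces (q = T, p = F, r = T) or (q = T, p = T, r = T), and ((¬p ∨ r) → (q ∨ ¬p)) → r holds there. If q is false, the antecedent forces (q = F, p = F, r = T), and ((¬p ∨ r) → (q ∨ ¬p)) → r holds there. Either way ((¬p ∨ r) → (q ∨ ¬p)) → r holds.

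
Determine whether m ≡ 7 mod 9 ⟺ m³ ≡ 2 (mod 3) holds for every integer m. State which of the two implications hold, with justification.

(⇒) This fails: take m = 7. Then 7 ≡ 7 (mod 9), but 7³ = 343 ≡ 1 (mod 3), not 2.

(⇐) This fails: take m = 2. Then 2³ = 8 ≡ 2 (mod 3), yet 2 ≡ 2 (mod 9), not 7.

(⇒) fails and (⇐) fails.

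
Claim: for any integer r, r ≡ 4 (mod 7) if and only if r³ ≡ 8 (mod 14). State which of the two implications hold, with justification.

(⇒) fails and (⇐) fails.

(→) This fails: take r = 11. Then 11 ≡ 4 (mod 7), but 11³ = 1331 ≡ 1 (mod 14), not 8.

(←) This fails: take r = 2. Then 2³ = 8 ≡ 8 (mod 14), yet 2 ≡ 2 (mod 7), not 4.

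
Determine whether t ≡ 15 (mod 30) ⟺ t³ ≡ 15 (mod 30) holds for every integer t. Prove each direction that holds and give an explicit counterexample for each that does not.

(→) Suppose t ≡ 15 (mod 30). Write t = 30j + 15. Then (30j + 15)³ = 27000j³ + 40500j² + 20250j + 3375 = 30(900j³ + 1350j² + 675j + 112) + 15, so t³ ≡ 15 (mod 30).

(←) Conversely, suppose t³ ≡ 15 (mod 30). The only residue r in {0, …, 29} with r³ ≡ 15 (mod 30) is r = 15, so t ≡ 15 (mod 30).

Both directions hold.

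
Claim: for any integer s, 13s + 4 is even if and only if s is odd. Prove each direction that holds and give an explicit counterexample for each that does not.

Forward direction. This fails: s = 0 gives 13s + 4 = 4, which is even, but 0 is even, not odd.

Converse. This also fails: s = 1 is odd, but 13s + 4 = 17 is odd, not even.

Neither implication holds.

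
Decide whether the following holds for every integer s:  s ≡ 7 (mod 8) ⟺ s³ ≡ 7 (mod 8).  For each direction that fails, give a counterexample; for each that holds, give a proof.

Both directions hold; the statement is true.

(⇒) Suppose s ≡ 7 (mod 8). Write s = 8j + 7. Then (8j + 7)³ = 512j³ + 1344j² + 1176j + 343 = 8(64j³ + 168j² + 147j + 42) + 7, so s³ ≡ 7 (mod 8).

(⇐) For the converse, argue contrapositively. If s ≢ 7 (mod 8), then s is congruent to one of 0, 1, 2, 3, 4, 5, 6 modulo 8, and these give s³ ≡ 0, 1, 0, 3, 0, 5, 0 respectively — never 7.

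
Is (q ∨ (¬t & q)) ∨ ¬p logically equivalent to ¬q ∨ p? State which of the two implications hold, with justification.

(→) This fails. Under p = F, q = T, t = F, the left side is true but the right side is false.

(←) This fails. Under p = T, q = F, t = F, the left side is false but the right side is true.

(⇒) fails and (⇐) fails.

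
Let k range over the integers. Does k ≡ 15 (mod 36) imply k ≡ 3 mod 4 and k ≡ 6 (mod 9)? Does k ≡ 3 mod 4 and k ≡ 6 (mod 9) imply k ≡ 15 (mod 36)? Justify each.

Both implications hold.

(←) If k ≡ 3 (mod 4) and k ≡ 6 (mod 9), then by the Chinese remainder theorem k ≡ 15 (mod 36). This is exactly k ≡ 15 (mod 36).

(→) Suppose k ≡ 15 (mod 36); write k = 36j + 15. Since 4 ∣ 36, reducing mod 4 gives k ≡ 15 ≡ 3 (mod 4); since 9 ∣ 36, reducing mod 9 gives k ≡ 15 ≡ 6 (mod 9).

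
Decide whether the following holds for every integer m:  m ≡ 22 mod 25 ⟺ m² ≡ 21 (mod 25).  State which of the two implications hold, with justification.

Neither implication holds.

(⟹) This fails: take m = 22. Then 22 ≡ 22 (mod 25), but 22² = 484 ≡ 9 (mod 25), not 21.

(⟸) This fails: take m = 11. Then 11² = 121 ≡ 21 (mod 25), yet 11 ≡ 11 (mod 25), not 22.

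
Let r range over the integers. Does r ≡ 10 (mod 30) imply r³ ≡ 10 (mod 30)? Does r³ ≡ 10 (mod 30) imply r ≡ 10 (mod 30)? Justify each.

Forward direction. Suppose r ≡ 10 (mod 30). Write r = 30j + 10. Then (30j + 10)³ = 27000j³ + 27000j² + 9000j + 1000 = 30(900j³ + 900j² + 300j + 33) + 10, so r³ ≡ 10 (mod 30).

Converse. Suppose r³ ≡ 10 (mod 30). The only residue r in {0, …, 29} with r³ ≡ 10 (mod 30) is r = 10, so r ≡ 10 (mod 30).

The biconditional holds.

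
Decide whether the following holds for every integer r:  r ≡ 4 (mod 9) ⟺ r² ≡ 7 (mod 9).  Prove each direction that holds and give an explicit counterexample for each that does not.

Forward direction. Suppose r ≡ 4 (mod 9). Write r = 9j + 4. Then (9j + 4)² = 81j² + 72j + 16 = 9(9j² + 8j + 1) + 7, so r² ≡ 7 (mod 9).

Converse. This fails: take r = 5. Then 5² = 25 ≡ 7 (mod 9), yet 5 ≡ 5 (mod 9), not 4.

Only the forward direction holds.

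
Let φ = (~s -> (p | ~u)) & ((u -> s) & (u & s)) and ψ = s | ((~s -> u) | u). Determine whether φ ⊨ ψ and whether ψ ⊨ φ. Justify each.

(→) Assume the antecedent. If p is true, the antecedent forces (p = T, s = T, u = T), and s | ((~s -> u) | u) holds there. If p is false, the antecedent forces (p = F, s = T, u = T), and s | ((~s -> u) | u) holds there. Either way s | ((~s -> u) | u) holds.

(←) This fails. Under p = F, s = T, u = F, the left side is false but the right side is true.

Not equivalent: only (⇒) holds.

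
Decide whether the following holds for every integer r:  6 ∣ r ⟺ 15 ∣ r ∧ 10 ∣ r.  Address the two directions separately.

The forward direction fails; the converse holds.

Forward direction. This fails: take r = 6. Certainly 6 ∣ 6, but 15 ∤ 6.

Converse. Suppose 15 ∣ r and 10 ∣ r. Any common multiple of 15 and 10 is a multiple of their lcm; here lcm(15, 10) = 15·10/gcd(15, 10) = 150/5 = 30, so 30 ∣ r. Since 6 ∣ 30, it follows that 6 ∣ r.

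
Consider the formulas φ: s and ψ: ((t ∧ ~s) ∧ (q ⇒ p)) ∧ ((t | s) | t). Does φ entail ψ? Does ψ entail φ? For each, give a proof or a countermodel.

Both directions fail.

(→) This fails. Under q = F, p = F, s = T, t = F, the left side is true but the right side is false.

(←) This fails. Under q = F, p = F, s = F, t = T, the left side is false but the right side is true.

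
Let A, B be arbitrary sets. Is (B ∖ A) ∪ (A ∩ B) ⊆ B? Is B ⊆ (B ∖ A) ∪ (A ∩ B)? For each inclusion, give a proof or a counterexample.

Both inclusions hold; the sets are equal.

(⟹) Let x ∈ (B ∖ A) ∪ (A ∩ B). Then either x ∈ B and x ∉ A; or x ∈ A ∩ B. In each case x ∈ B, so (B ∖ A) ∪ (A ∩ B) ⊆ B.

(⟸) Let x ∈ B. Then either x ∈ B and x ∉ A; or x ∈ A ∩ B. In each case x ∈ (B ∖ A) ∪ (A ∩ B), so B ⊆ (B ∖ A) ∪ (A ∩ B).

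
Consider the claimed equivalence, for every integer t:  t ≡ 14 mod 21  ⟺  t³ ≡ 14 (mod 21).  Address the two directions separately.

Equivalent; both directions hold.

(⇒) Suppose t ≡ 14 mod 21. Write t = 21j + 14. Then (21j + 14)³ = 9261j³ + 18522j² + 12348j + 2744 = 21(441j³ + 882j² + 588j + 130) + 14, so t³ ≡ 14 (mod 21).

(⇐) Conversely, suppose t³ ≡ 14 (mod 21). The only residue r in {0, …, 20} with r³ ≡ 14 (mod 21) is r = 14, so t ≡ 14 (mod 21).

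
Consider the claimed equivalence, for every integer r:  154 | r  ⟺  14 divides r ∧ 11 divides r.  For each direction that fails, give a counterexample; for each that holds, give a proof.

(→) If 154 ∣ r, write r = 154q. Since 154 = 11·14, r = 14·(11q), so 14 ∣ r; and since 154 = 14·11, r = 11·(14q), so 11 ∣ r.

(←) Suppose 14 ∣ r and 11 ∣ r. Any common multiple of 14 and 11 is a multiple of their lcm; here gcd(14, 11) = 1, so lcm(14, 11) = 14·11 = 154, so 154 ∣ r.

Both implications hold.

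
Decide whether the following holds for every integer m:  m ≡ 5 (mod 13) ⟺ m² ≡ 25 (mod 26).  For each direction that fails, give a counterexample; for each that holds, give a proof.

Forward direction. This fails: take m = 18. Then 18 ≡ 5 (mod 13), but 18² = 324 ≡ 12 (mod 26), not 25.

Converse. This fails: take m = 21. Then 21² = 441 ≡ 25 (mod 26), yet 21 ≡ 8 (mod 13), not 5.

Neither implication holds.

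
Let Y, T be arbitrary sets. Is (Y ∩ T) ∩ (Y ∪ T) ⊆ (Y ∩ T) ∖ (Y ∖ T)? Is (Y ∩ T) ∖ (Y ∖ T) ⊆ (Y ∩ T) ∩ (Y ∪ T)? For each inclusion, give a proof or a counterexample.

The two sets are equal.

(⟸) Let x ∈ (Y ∩ T) ∖ (Y ∖ T). Then x ∈ Y ∩ T, from which x ∈ (Y ∩ T) ∩ (Y ∪ T).

(⟹) Let x ∈ (Y ∩ T) ∩ (Y ∪ T). Then x ∈ Y ∩ T, from which x ∈ (Y ∩ T) ∖ (Y ∖ T).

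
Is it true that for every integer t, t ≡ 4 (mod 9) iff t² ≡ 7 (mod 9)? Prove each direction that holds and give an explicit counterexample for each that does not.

Only the forward direction holds.

[⇒] Suppose t ≡ 4 (mod 9). Write t = 9j + 4. Then (9j + 4)² = 81j² + 72j + 16 = 9(9j² + 8j + 1) + 7, so t² ≡ 7 (mod 9).

[⇐] This fails: take t = 5. Then 5² = 25 ≡ 7 (mod 9), yet 5 ≡ 5 (mod 9), not 4.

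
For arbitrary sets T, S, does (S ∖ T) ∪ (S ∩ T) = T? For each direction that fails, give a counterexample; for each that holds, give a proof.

(⟹) This inclusion fails. Take T = ∅, S = {1}; then 1 ∈ (S ∖ T) ∪ (S ∩ T) but 1 ∉ T.

(⟸) This inclusion fails. Take T = {1}, S = ∅; then 1 ∈ T but 1 ∉ (S ∖ T) ∪ (S ∩ T).

Neither inclusion holds.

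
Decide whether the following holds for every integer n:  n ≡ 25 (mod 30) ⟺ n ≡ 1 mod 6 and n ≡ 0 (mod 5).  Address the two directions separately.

Converse. If n ≡ 1 (mod 6) and n ≡ 0 (mod 5), then by the Chinese remainder theorem n ≡ 25 (mod 30). This is exactly n ≡ 25 (mod 30).

Forward direction. Suppose n ≡ 25 (mod 30); write n = 30j + 25. Since 6 ∣ 30, reducing mod 6 gives n ≡ 25 ≡ 1 (mod 6); since 5 ∣ 30, reducing mod 5 gives n ≡ 25 ≡ 0 (mod 5).

The biconditional holds.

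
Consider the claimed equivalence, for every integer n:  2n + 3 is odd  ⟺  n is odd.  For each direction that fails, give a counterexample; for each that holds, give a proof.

(⇒) This fails: take n = 4. Then 2n + 3 = 11, which is odd, yet n = 4 is even, not odd.

(⇐) Suppose n is odd. Since 2 is even, 2n is even for every n, so 2n + 3 has the same parity as 3, which is odd. Hence 2n + 3 is odd.

The forward direction fails; the converse holds.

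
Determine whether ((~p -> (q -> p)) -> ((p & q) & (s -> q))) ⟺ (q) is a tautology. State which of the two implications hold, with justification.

(→) Assume the antecedent. If p is true, the antecedent forces (p = T, q = T, s = F) or (p = T, q = T, s = T), and q holds there. If p is false, the antecedent forces (p = F, q = T, s = F) or (p = F, q = T, s = T), and q holds there. Either way q holds.

(←) Assume the antecedent. If p is true, the antecedent forces (p = T, q = T, s = F) or (p = T, q = T, s = T), and the consequent holds there. If p is false, the antecedent forces (p = F, q = T, s = F) or (p = F, q = T, s = T), and the consequent holds there. Either way the consequent holds.

The biconditional holds.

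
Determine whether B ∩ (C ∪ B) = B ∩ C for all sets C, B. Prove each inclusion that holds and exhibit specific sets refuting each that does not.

(⟹) This inclusion fails. Take C = ∅, B = {1}; then 1 ∈ B ∩ (C ∪ B) but 1 ∉ B ∩ C.

(⟸) Let x ∈ B ∩ C. Then x ∈ C ∩ B, from which x ∈ B ∩ (C ∪ B).

Only the reverse inclusion holds.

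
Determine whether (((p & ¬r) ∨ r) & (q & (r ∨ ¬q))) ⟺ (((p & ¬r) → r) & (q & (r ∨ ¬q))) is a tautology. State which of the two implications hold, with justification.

Both directions hold.

[⇒] Assume the antecedent. If p is true, the antecedent forces (p = T, r = T, q = T), and the consequent holds there. If p is false, the antecedent forces (p = F, r = T, q = T), and the consequent holds there. Either way the consequent holds.

[⇐] Assume the antecedent. If p is true, the antecedent forces (p = T, r = T, q = T), and the consequent holds there. If p is false, the antecedent forces (p = F, r = T, q = T), and the consequent holds there. Either way the consequent holds.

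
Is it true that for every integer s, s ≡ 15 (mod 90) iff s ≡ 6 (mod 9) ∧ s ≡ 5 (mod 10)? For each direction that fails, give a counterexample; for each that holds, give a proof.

Both directions hold.

[⇒] Suppose s ≡ 15 (mod 90); write s = 90j + 15. Since 9 ∣ 90, reducing mod 9 gives s ≡ 15 ≡ 6 (mod 9); since 10 ∣ 90, reducing mod 10 gives s ≡ 15 ≡ 5 (mod 10).

[⇐] Conversely, if s ≡ 6 (mod 9) and s ≡ 5 (mod 10), then by the Chinese remainder theorem s ≡ 15 (mod 90). This is exactly s ≡ 15 (mod 90).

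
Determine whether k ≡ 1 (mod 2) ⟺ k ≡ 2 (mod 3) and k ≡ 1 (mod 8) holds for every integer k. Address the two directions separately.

(⇐) If k ≡ 2 (mod 3) and k ≡ 1 (mod 8), then by the Chinese remainder theorem k ≡ 17 (mod 24). Since 17 ≡ 1 (mod 2) and 2 ∣ 24, we get k ≡ 1 (mod 2).

(⇒) This fails: k = 1 gives 1 ≡ 1 (mod 2) but 1 ≡ 1 (mod 3), so the conjunction on the right does not hold.

(⇒) fails; (⇐) holds.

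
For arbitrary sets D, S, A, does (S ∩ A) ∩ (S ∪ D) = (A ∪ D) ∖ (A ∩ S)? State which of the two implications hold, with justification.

Forward inclusion. This inclusion fails. Take D = ∅, S = {1}, A = {1}; then 1 ∈ (S ∩ A) ∩ (S ∪ D) but 1 ∉ (A ∪ D) ∖ (A ∩ S).

Reverse inclusion. This inclusion fails. Take D = {1}, S = ∅, A = ∅; then 1 ∈ (A ∪ D) ∖ (A ∩ S) but 1 ∉ (S ∩ A) ∩ (S ∪ D).

Neither inclusion holds.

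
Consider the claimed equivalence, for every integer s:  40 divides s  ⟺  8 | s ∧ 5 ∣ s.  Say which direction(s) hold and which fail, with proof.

Forward direction. If 40 ∣ s, write s = 40q. Since 40 = 5·8, s = 8·(5q), so 8 ∣ s; and since 40 = 8·5, s = 5·(8q), so 5 ∣ s.

Converse. Suppose 8 ∣ s and 5 ∣ s. Any common multiple of 8 and 5 is a multiple of their lcm; here gcd(8, 5) = 1, so lcm(8, 5) = 8·5 = 40, so 40 ∣ s.

Both implications hold.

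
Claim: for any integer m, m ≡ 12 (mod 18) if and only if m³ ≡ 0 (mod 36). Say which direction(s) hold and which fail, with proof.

[⇒] Suppose m ≡ 12 (mod 18). Working modulo 36, m ∈ {12, 30}; for each such r, r³ ≡ 0 (mod 36).

[⇐] This fails: take m = 0. Then 0³ = 0 ≡ 0 (mod 36), yet 0 ≡ 0 (mod 18), not 12.

Only the forward implication holds.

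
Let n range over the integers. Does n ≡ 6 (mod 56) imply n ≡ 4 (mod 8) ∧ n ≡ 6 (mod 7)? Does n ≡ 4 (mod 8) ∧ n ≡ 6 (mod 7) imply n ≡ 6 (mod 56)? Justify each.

Both directions fail.

[⇒] This fails: n = 6 gives 6 ≡ 6 (mod 56) but 6 ≡ 6 (mod 8), so the conjunction on the right does not hold.

[⇐] This fails: n = 20 satisfies both congruences on the right (20 ≡ 4 mod 8 and 20 ≡ 6 mod 7) yet 20 ≡ 20 (mod 56), not 6.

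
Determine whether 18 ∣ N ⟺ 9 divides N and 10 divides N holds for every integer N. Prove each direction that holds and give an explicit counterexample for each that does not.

(←) Suppose 9 ∣ N and 10 ∣ N. Any common multiple of 9 and 10 is a multiple of their lcm; here gcd(9, 10) = 1, so lcm(9, 10) = 9·10 = 90, so 90 ∣ N. Since 18 ∣ 90, it follows that 18 ∣ N.

(→) This fails: take N = 18. Certainly 18 ∣ 18, but 10 ∤ 18.

(⇒) fails; (⇐) holds.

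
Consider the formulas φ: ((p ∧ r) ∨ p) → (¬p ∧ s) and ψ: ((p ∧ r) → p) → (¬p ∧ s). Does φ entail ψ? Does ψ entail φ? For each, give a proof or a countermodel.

(⟹) This fails. Under r = F, s = F, p = F, the left side is true but the right side is false.

(⟸) Assume the antecedent. If r is true, the antecedent forces (r = T, s = T, p = F), and ((p ∧ r) ∨ p) → (¬p ∧ s) holds there. If r is false, the antecedent forces (r = F, s = T, p = F), and ((p ∧ r) ∨ p) → (¬p ∧ s) holds there. Either way ((p ∧ r) ∨ p) → (¬p ∧ s) holds.

Only the converse holds.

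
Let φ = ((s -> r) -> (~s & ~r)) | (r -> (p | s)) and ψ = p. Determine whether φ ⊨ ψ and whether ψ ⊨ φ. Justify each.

Only the reverse direction holds.

[⇒] This fails. Under p = F, r = F, s = F, the left side is true but the right side is false.

[⇐] Assume the antecedent. If p is true, the consequent reduces to true regardless of the other variables. If p is false, the antecedent cannot hold. Either way the consequent holds.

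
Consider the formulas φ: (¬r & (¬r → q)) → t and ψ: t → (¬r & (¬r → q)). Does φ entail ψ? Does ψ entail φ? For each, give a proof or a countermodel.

[⇒] This fails. Under t = T, q = F, r = F, the left side is true but the right side is false.

[⇐] This fails. Under t = F, q = T, r = F, the left side is false but the right side is true.

(⇒) fails and (⇐) fails.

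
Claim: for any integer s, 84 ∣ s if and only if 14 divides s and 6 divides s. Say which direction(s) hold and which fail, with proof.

[⇐] This fails: take s = 42. Both 14 ∣ 42 and 6 ∣ 42, yet 42 is not a multiple of 84 (since 42 = 0·84 + 42), so 84 ∤ 42.

[⇒] If 84 ∣ s, write s = 84q. Since 84 = 6·14, s = 14·(6q), so 14 ∣ s; and since 84 = 14·6, s = 6·(14q), so 6 ∣ s.

Only the forward implication holds.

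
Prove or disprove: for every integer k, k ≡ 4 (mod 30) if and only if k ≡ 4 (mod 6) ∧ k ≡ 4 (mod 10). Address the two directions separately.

[⇒] Suppose k ≡ 4 (mod 30); write k = 30j + 4. Since 6 ∣ 30, reducing mod 6 gives k ≡ 4 (mod 6); since 10 ∣ 30, reducing mod 10 gives k ≡ 4 (mod 10).

[⇐] Conversely, if k ≡ 4 (mod 6) and k ≡ 4 (mod 10), then by the Chinese remainder theorem k ≡ 4 (mod 30). This is exactly k ≡ 4 (mod 30).

The biconditional holds.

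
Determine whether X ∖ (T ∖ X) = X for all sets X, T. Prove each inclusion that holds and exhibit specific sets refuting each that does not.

Both inclusions hold; the sets are equal.

(⟸) Let x ∈ X. Then either x ∈ X and x ∉ T; or x ∈ X ∩ T. In each case x ∈ X ∖ (T ∖ X), so X ⊆ X ∖ (T ∖ X).

(⟹) Let x ∈ X ∖ (T ∖ X). Then either x ∈ X and x ∉ T; or x ∈ X ∩ T. In each case x ∈ X, so X ∖ (T ∖ X) ⊆ X.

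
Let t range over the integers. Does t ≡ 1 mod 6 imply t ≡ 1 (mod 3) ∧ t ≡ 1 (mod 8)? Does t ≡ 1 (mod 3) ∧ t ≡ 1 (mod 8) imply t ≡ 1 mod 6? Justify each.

(⇒) This fails: t = 19 gives 19 ≡ 1 (mod 6) but 19 ≡ 3 (mod 8), so the conjunction on the right does not hold.

(⇐) Conversely, if t ≡ 1 (mod 3) and t ≡ 1 (mod 8), then by the Chinese remainder theorem t ≡ 1 (mod 24). Since 1 ≡ 1 (mod 6) and 6 ∣ 24, we get t ≡ 1 (mod 6).

Not equivalent: only (⇐) holds.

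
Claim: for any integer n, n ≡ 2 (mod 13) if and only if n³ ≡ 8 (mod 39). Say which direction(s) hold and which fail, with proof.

(⇒) This fails: take n = 15. Then 15 ≡ 2 (mod 13), but 15³ = 3375 ≡ 21 (mod 39), not 8.

(⇐) This fails: take n = 5. Then 5³ = 125 ≡ 8 (mod 39), yet 5 ≡ 5 (mod 13), not 2.

Both directions fail.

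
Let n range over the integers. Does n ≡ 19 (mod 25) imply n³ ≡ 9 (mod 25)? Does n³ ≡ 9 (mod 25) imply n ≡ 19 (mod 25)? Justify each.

The biconditional holds.

[⇒] Suppose n ≡ 19 (mod 25). Write n = 25j + 19. Then (25j + 19)³ = 15625j³ + 35625j² + 27075j + 6859 = 25(625j³ + 1425j² + 1083j + 274) + 9, so n³ ≡ 9 (mod 25).

[⇐] Conversely, suppose n³ ≡ 9 (mod 25). The only residue r in {0, …, 24} with r³ ≡ 9 (mod 25) is r = 19, so n ≡ 19 (mod 25).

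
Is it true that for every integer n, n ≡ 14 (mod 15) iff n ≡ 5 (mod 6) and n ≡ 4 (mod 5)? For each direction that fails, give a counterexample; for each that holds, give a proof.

Only the converse holds.

(⟹) This fails: n = 14 gives 14 ≡ 14 (mod 15) but 14 ≡ 2 (mod 6), so the conjunction on the right does not hold.

(⟸) Conversely, if n ≡ 5 (mod 6) and n ≡ 4 (mod 5), then by the Chinese remainder theorem n ≡ 29 (mod 30). Since 29 ≡ 14 (mod 15) and 15 ∣ 30, we get n ≡ 14 (mod 15).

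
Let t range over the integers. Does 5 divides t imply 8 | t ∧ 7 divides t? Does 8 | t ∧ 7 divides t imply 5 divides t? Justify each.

Both directions fail.

(⟹) This fails: take t = 5. Certainly 5 ∣ 5, but 8 ∤ 5.

(⟸) This fails: take t = 56. Both 8 ∣ 56 and 7 ∣ 56, yet 56 is not a multiple of 5 (since 56 = 11·5 + 1), so 5 ∤ 56.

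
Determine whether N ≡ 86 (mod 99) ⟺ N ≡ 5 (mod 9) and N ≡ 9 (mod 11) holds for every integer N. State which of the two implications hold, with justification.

Equivalent; both directions hold.

Converse. If N ≡ 5 (mod 9) and N ≡ 9 (mod 11), then by the Chinese remainder theorem N ≡ 86 (mod 99). This is exactly N ≡ 86 (mod 99).

Forward direction. Suppose N ≡ 86 (mod 99); write N = 99j + 86. Since 9 ∣ 99, reducing mod 9 gives N ≡ 86 ≡ 5 (mod 9); since 11 ∣ 99, reducing mod 11 gives N ≡ 86 ≡ 9 (mod 11).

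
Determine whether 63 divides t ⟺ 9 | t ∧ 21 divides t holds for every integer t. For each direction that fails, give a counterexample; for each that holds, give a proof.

[⇒] If 63 ∣ t, write t = 63q. Since 63 = 7·9, t = 9·(7q), so 9 ∣ t; and since 63 = 3·21, t = 21·(3q), so 21 ∣ t.

[⇐] Suppose 9 ∣ t and 21 ∣ t. Any common multiple of 9 and 21 is a multiple of their lcm; here lcm(9, 21) = 9·21/gcd(9, 21) = 189/3 = 63, so 63 ∣ t.

Equivalent; both directions hold.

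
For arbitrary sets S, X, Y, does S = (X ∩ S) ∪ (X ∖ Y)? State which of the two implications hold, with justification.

Both inclusions fail.

Forward inclusion. This inclusion fails. Take S = {1}, X = ∅, Y = ∅; then 1 ∈ S but 1 ∉ (X ∩ S) ∪ (X ∖ Y).

Reverse inclusion. This inclusion fails. Take S = ∅, X = {1}, Y = ∅; then 1 ∈ (X ∩ S) ∪ (X ∖ Y) but 1 ∉ S.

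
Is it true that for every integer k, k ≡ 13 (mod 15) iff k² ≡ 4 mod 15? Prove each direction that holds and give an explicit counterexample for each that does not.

(⇐) This fails: take k = 2. Then 2² = 4 ≡ 4 (mod 15), yet 2 ≡ 2 (mod 15), not 13.

(⇒) Suppose k ≡ 13 (mod 15). Write k = 15j + 13. Then (15j + 13)² = 225j² + 390j + 169 = 15(15j² + 26j + 11) + 4, so k² ≡ 4 (mod 15).

The forward direction holds; the converse fails.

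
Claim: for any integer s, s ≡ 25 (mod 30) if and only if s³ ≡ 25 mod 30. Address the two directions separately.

The biconditional holds.

Converse. Suppose s³ ≡ 25 (mod 30). The only residue r in {0, …, 29} with r³ ≡ 25 (mod 30) is r = 25, so s ≡ 25 (mod 30).

Forward direction. Suppose s ≡ 25 (mod 30). Write s = 30j + 25. Then (30j + 25)³ = 27000j³ + 67500j² + 56250j + 15625 = 30(900j³ + 2250j² + 1875j + 520) + 25, so s³ ≡ 25 (mod 30).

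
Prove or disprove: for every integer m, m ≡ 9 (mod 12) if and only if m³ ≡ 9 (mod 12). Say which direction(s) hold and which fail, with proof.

Equivalent; both directions hold.

(⇒) Suppose m ≡ 9 (mod 12). Write m = 12j + 9. Then (12j + 9)³ = 1728j³ + 3888j² + 2916j + 729 = 12(144j³ + 324j² + 243j + 60) + 9, so m³ ≡ 9 (mod 12).

(⇐) For the converse, argue contrapositively. If m ≢ 9 (mod 12), then m is congruent to one of 0, 1, 2, 3, 4, 5, 6, 7, 8, 10, 11 modulo 12, and these give m³ ≡ 0, 1, 8, 3, 4, 5, 0, 7, 8, 4, 11 respectively — never 9.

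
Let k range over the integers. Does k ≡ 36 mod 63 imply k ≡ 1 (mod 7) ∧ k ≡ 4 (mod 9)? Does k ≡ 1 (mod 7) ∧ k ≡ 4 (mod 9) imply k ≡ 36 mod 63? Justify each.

(⇒) This fails: k = 36 gives 36 ≡ 36 (mod 63) but 36 ≡ 0 (mod 9), so the conjunction on the right does not hold.

(⇐) This fails: k = 22 satisfies both congruences on the right (22 ≡ 1 mod 7 and 22 ≡ 4 mod 9) yet 22 ≡ 22 (mod 63), not 36.

(⇒) fails and (⇐) fails.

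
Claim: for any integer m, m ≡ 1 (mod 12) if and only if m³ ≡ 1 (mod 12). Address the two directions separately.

Equivalent; both directions hold.

(→) Suppose m ≡ 1 (mod 12). Write m = 12j + 1. Then (12j + 1)³ = 1728j³ + 432j² + 36j + 1 = 12(144j³ + 36j² + 3j) + 1, so m³ ≡ 1 (mod 12).

(←) Conversely, suppose m³ ≡ 1 (mod 12). The only residue r in {0, …, 11} with r³ ≡ 1 (mod 12) is r = 1, so m ≡ 1 (mod 12).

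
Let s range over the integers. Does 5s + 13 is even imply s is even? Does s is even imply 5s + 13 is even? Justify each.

(⇒) This fails: s = 7 gives 5s + 13 = 48, which is even, but 7 is odd, not even.

(⇐) This also fails: s = 4 is even, but 5s + 13 = 33 is odd, not even.

Neither implication holds.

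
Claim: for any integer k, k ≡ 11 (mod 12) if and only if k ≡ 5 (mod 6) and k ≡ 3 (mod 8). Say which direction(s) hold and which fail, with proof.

Converse. If k ≡ 5 (mod 6) and k ≡ 3 (mod 8), then by the Chinese remainder theorem k ≡ 11 (mod 24). Since 11 ≡ 11 (mod 12) and 12 ∣ 24, we get k ≡ 11 (mod 12).

Forward direction. This fails: k = 23 gives 23 ≡ 11 (mod 12) but 23 ≡ 7 (mod 8), so the conjunction on the right does not hold.

(⇒) fails; (⇐) holds.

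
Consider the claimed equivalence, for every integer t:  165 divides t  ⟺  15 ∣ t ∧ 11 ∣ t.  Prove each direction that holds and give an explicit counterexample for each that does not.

Forward direction. If 165 ∣ t, write t = 165q. Since 165 = 11·15, t = 15·(11q), so 15 ∣ t; and since 165 = 15·11, t = 11·(15q), so 11 ∣ t.

Converse. Suppose 15 ∣ t and 11 ∣ t. Any common multiple of 15 and 11 is a multiple of their lcm; here gcd(15, 11) = 1, so lcm(15, 11) = 15·11 = 165, so 165 ∣ t.

Equivalent; both directions hold.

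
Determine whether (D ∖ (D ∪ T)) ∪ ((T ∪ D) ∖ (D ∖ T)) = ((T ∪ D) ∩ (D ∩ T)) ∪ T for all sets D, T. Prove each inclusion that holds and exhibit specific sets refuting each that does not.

Both inclusions hold.

(⟸) Let x ∈ ((T ∪ D) ∩ (D ∩ T)) ∪ T. Then either x ∈ T and x ∉ D; or x ∈ D ∩ T. In each case x ∈ (D ∖ (D ∪ T)) ∪ ((T ∪ D) ∖ (D ∖ T)), so ((T ∪ D) ∩ (D ∩ T)) ∪ T ⊆ (D ∖ (D ∪ T)) ∪ ((T ∪ D) ∖ (D ∖ T)).

(⟹) Let x ∈ (D ∖ (D ∪ T)) ∪ ((T ∪ D) ∖ (D ∖ T)). Then either x ∈ T and x ∉ D; or x ∈ D ∩ T. In each case x ∈ ((T ∪ D) ∩ (D ∩ T)) ∪ T, so (D ∖ (D ∪ T)) ∪ ((T ∪ D) ∖ (D ∖ T)) ⊆ ((T ∪ D) ∩ (D ∩ T)) ∪ T.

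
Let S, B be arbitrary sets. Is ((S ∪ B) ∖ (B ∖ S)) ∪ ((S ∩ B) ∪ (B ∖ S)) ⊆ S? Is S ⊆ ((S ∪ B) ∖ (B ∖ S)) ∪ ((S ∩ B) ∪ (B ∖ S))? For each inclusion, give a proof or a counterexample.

(⊇) Let x ∈ S. Then either x ∈ S and x ∉ B; or x ∈ S ∩ B. In each case x ∈ ((S ∪ B) ∖ (B ∖ S)) ∪ ((S ∩ B) ∪ (B ∖ S)), so S ⊆ ((S ∪ B) ∖ (B ∖ S)) ∪ ((S ∩ B) ∪ (B ∖ S)).

(⊆) This inclusion fails. Take S = ∅, B = {1}; then 1 ∈ ((S ∪ B) ∖ (B ∖ S)) ∪ ((S ∩ B) ∪ (B ∖ S)) but 1 ∉ S.

The sets are not equal: only the reverse inclusion holds.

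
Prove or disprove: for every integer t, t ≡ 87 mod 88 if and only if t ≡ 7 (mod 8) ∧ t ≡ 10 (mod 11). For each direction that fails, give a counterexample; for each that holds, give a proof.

Converse. If t ≡ 7 (mod 8) and t ≡ 10 (mod 11), then by the Chinese remainder theorem t ≡ 87 (mod 88). This is exactly t ≡ 87 (mod 88).

Forward direction. Suppose t ≡ 87 (mod 88); write t = 88j + 87. Since 8 ∣ 88, reducing mod 8 gives t ≡ 87 ≡ 7 (mod 8); since 11 ∣ 88, reducing mod 11 gives t ≡ 87 ≡ 10 (mod 11).

Both implications hold.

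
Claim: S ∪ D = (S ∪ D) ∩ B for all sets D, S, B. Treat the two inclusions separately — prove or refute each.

(⟹) This inclusion fails. Take D = {1}, S = ∅, B = ∅; then 1 ∈ S ∪ D but 1 ∉ (S ∪ D) ∩ B.

(⟸) Let x ∈ (S ∪ D) ∩ B. Then either x ∈ D ∩ B and x ∉ S; or x ∈ S ∩ B and x ∉ D; or x ∈ D ∩ S ∩ B. In each case x ∈ S ∪ D, so (S ∪ D) ∩ B ⊆ S ∪ D.

Only the reverse inclusion holds.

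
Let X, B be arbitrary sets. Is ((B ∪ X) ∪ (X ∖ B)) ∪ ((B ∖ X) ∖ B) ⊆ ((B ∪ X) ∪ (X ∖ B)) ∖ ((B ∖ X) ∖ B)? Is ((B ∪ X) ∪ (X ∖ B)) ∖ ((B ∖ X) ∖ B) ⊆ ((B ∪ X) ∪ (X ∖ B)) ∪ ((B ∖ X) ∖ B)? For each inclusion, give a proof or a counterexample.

Both inclusions hold.

Forward inclusion. Let x ∈ ((B ∪ X) ∪ (X ∖ B)) ∪ ((B ∖ X) ∖ B). Then either x ∈ X and x ∉ B; or x ∈ B and x ∉ X; or x ∈ X ∩ B. In each case x ∈ ((B ∪ X) ∪ (X ∖ B)) ∖ ((B ∖ X) ∖ B), so ((B ∪ X) ∪ (X ∖ B)) ∪ ((B ∖ X) ∖ B) ⊆ ((B ∪ X) ∪ (X ∖ B)) ∖ ((B ∖ X) ∖ B).

Reverse inclusion. Let x ∈ ((B ∪ X) ∪ (X ∖ B)) ∖ ((B ∖ X) ∖ B). Then either x ∈ X and x ∉ B; or x ∈ B and x ∉ X; or x ∈ X ∩ B. In each case x ∈ ((B ∪ X) ∪ (X ∖ B)) ∪ ((B ∖ X) ∖ B), so ((B ∪ X) ∪ (X ∖ B)) ∖ ((B ∖ X) ∖ B) ⊆ ((B ∪ X) ∪ (X ∖ B)) ∪ ((B ∖ X) ∖ B).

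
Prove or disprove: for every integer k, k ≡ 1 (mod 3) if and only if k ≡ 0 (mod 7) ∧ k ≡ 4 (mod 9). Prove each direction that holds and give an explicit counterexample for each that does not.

Only the converse holds.

[⇐] If k ≡ 0 (mod 7) and k ≡ 4 (mod 9), then by the Chinese remainder theorem k ≡ 49 (mod 63). Since 49 ≡ 1 (mod 3) and 3 ∣ 63, we get k ≡ 1 (mod 3).

[⇒] This fails: k = 1 gives 1 ≡ 1 (mod 3) but 1 ≡ 1 (mod 7), so the conjunction on the right does not hold.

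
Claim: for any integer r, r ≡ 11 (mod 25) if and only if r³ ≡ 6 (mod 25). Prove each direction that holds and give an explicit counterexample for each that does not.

[⇐] Suppose r³ ≡ 6 (mod 25). The only residue r in {0, …, 24} with r³ ≡ 6 (mod 25) is r = 11, so r ≡ 11 (mod 25).

[⇒] Suppose r ≡ 11 (mod 25). Write r = 25j + 11. Then (25j + 11)³ = 15625j³ + 20625j² + 9075j + 1331 = 25(625j³ + 825j² + 363j + 53) + 6, so r³ ≡ 6 (mod 25).

Both directions hold.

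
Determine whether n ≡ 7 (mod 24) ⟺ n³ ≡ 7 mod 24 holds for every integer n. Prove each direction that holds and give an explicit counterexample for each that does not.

The biconditional holds.

Forward direction. Suppose n ≡ 7 (mod 24). Write n = 24j + 7. Then (24j + 7)³ = 13824j³ + 12096j² + 3528j + 343 = 24(576j³ + 504j² + 147j + 14) + 7, so n³ ≡ 7 (mod 24).

Converse. Suppose n³ ≡ 7 (mod 24). The only residue r in {0, …, 23} with r³ ≡ 7 (mod 24) is r = 7, so n ≡ 7 (mod 24).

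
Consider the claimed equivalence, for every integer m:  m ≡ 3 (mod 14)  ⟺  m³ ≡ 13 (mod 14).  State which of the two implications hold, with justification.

(⟹) Suppose m ≡ 3 (mod 14). Write m = 14j + 3. Then (14j + 3)³ = 2744j³ + 1764j² + 378j + 27 = 14(196j³ + 126j² + 27j + 1) + 13, so m³ ≡ 13 (mod 14).

(⟸) This fails: take m = 5. Then 5³ = 125 ≡ 13 (mod 14), yet 5 ≡ 5 (mod 14), not 3.

The forward direction holds; the converse fails.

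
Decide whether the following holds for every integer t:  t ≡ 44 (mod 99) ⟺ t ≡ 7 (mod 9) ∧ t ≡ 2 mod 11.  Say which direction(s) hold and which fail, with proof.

Both directions fail.

(⇒) This fails: t = 44 gives 44 ≡ 44 (mod 99) but 44 ≡ 8 (mod 9), so the conjunction on the right does not hold.

(⇐) This fails: t = 79 satisfies both congruences on the right (79 ≡ 7 mod 9 and 79 ≡ 2 mod 11) yet 79 ≡ 79 (mod 99), not 44.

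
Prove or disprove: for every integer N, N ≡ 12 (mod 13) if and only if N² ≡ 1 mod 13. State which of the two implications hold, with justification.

(⟸) This fails: take N = 1. Then 1² = 1 ≡ 1 (mod 13), yet 1 ≡ 1 (mod 13), not 12.

(⟹) Suppose N ≡ 12 (mod 13). Write N = 13j + 12. Then (13j + 12)² = 169j² + 312j + 144 = 13(13j² + 24j + 11) + 1, so N² ≡ 1 (mod 13).

Only the forward implication holds.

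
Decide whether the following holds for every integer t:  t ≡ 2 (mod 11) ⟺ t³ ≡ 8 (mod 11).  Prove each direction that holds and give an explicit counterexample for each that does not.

Both implications hold.

(⇒) Suppose t ≡ 2 (mod 11). Write t = 11j + 2. Then (11j + 2)³ = 1331j³ + 726j² + 132j + 8 = 11(121j³ + 66j² + 12j) + 8, so t³ ≡ 8 (mod 11).

(⇐) Conversely, suppose t³ ≡ 8 (mod 11). The only residue r in {0, …, 10} with r³ ≡ 8 (mod 11) is r = 2, so t ≡ 2 (mod 11).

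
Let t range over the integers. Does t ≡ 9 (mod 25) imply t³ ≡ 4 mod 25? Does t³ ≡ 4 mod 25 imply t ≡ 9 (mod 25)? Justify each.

(←) Suppose t³ ≡ 4 (mod 25). The only residue r in {0, …, 24} with r³ ≡ 4 (mod 25) is r = 9, so t ≡ 9 (mod 25).

(→) Suppose t ≡ 9 (mod 25). Write t = 25j + 9. Then (25j + 9)³ = 15625j³ + 16875j² + 6075j + 729 = 25(625j³ + 675j² + 243j + 29) + 4, so t³ ≡ 4 (mod 25).

Both directions hold; the statement is true.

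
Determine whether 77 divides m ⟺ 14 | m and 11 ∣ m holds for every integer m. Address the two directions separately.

Only the converse holds.

(⟹) This fails: take m = 77. Certainly 77 ∣ 77, but 14 ∤ 77.

(⟸) Suppose 14 ∣ m and 11 ∣ m. Any common multiple of 14 and 11 is a multiple of their lcm; here gcd(14, 11) = 1, so lcm(14, 11) = 14·11 = 154, so 154 ∣ m. Since 77 ∣ 154, it follows that 77 ∣ m.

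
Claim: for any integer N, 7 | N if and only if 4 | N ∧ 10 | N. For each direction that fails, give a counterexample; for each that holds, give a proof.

Neither implication holds.

[⇒] This fails: take N = 7. Certainly 7 ∣ 7, but 4 ∤ 7.

[⇐] This fails: take N = 20. Both 4 ∣ 20 and 10 ∣ 20, yet 20 is not a multiple of 7 (since 20 = 2·7 + 6), so 7 ∤ 20.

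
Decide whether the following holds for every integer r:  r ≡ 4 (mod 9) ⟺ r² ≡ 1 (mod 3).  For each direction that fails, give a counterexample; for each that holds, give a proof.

[⇒] Suppose r ≡ 4 (mod 9). Then r² ≡ 4² = 16 (mod 9), and since 3 ∣ 9, also r² ≡ 1 (mod 3).

[⇐] This fails: take r = 1. Then 1² = 1 ≡ 1 (mod 3), yet 1 ≡ 1 (mod 9), not 4.

Only the forward implication holds.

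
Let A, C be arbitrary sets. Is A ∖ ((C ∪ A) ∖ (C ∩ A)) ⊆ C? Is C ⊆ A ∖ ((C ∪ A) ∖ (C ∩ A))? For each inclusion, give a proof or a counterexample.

(⟹) Let x ∈ A ∖ ((C ∪ A) ∖ (C ∩ A)). Then x ∈ A ∩ C, from which x ∈ C.

(⟸) This inclusion fails. Take A = ∅, C = {1}; then 1 ∈ C but 1 ∉ A ∖ ((C ∪ A) ∖ (C ∩ A)).

The sets are not equal: only the forward inclusion holds.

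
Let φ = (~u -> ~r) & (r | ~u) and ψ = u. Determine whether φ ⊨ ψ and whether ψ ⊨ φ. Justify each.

(⇒) This fails. Under u = F, r = F, the left side is true but the right side is false.

(⇐) This fails. Under u = T, r = F, the left side is false but the right side is true.

Neither implication holds.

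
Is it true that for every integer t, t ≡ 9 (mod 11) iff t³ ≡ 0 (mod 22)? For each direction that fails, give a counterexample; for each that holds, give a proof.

(⇒) fails and (⇐) fails.

[⇒] This fails: take t = 9. Then 9 ≡ 9 (mod 11), but 9³ = 729 ≡ 3 (mod 22), not 0.

[⇐] This fails: take t = 0. Then 0³ = 0 ≡ 0 (mod 22), yet 0 ≡ 0 (mod 11), not 9.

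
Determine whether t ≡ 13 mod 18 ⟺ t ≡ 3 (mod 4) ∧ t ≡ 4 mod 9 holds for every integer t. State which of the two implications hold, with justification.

[⇒] This fails: t = 13 gives 13 ≡ 13 (mod 18) but 13 ≡ 1 (mod 4), so the conjunction on the right does not hold.

[⇐] Conversely, if t ≡ 3 (mod 4) and t ≡ 4 (mod 9), then by the Chinese remainder theorem t ≡ 31 (mod 36). Since 31 ≡ 13 (mod 18) and 18 ∣ 36, we get t ≡ 13 (mod 18).

(⇒) fails; (⇐) holds.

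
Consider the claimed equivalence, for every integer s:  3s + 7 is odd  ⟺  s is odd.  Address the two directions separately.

(⇒) This fails: s = 0 gives 3s + 7 = 7, which is odd, but 0 is even, not odd.

(⇐) This also fails: s = 5 is odd, but 3s + 7 = 22 is even, not odd.

Neither implication holds.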